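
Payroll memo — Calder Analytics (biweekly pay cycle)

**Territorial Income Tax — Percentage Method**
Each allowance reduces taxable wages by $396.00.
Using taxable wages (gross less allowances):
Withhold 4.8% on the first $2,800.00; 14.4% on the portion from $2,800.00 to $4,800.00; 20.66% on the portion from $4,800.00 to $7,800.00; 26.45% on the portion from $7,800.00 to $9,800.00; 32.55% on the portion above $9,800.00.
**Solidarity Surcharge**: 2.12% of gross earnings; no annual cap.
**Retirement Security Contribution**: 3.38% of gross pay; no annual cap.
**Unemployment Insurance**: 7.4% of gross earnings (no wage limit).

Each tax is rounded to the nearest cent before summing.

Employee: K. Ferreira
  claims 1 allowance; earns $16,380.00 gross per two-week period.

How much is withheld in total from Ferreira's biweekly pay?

Territorial Income Tax: taxable = $16,380.00 − 1×$396.00 = $15,984.00
  $1,571.20 + 32.55% × ($15,984.00 − $9,800.00) = $1,571.20 + 32.55% × $6,184.00 = $3,584.09
Solidarity Surcharge: 2.12% × $16,380.00 = $347.26
Retirement Security Contribution: 3.38% × $16,380.00 = $553.64
Unemployment Insurance: 7.4% × $16,380.00 = $1,212.12
Total: $3,584.09 + $347.26 + $553.64 + $1,212.12 = $5,697.11

$5,697.11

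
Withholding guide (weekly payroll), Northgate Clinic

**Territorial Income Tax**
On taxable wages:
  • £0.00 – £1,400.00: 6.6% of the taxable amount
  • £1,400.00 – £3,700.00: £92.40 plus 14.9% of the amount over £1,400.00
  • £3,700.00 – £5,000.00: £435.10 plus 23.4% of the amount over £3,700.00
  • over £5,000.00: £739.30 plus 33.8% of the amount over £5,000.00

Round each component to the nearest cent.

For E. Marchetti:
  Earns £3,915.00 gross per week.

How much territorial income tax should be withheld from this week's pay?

Territorial Income Tax: taxable = £3,915.00
  £435.10 + 23.4% × (£3,915.00 − £3,700.00) = £435.10 + 23.4% × £215.00 = £485.41

£485.41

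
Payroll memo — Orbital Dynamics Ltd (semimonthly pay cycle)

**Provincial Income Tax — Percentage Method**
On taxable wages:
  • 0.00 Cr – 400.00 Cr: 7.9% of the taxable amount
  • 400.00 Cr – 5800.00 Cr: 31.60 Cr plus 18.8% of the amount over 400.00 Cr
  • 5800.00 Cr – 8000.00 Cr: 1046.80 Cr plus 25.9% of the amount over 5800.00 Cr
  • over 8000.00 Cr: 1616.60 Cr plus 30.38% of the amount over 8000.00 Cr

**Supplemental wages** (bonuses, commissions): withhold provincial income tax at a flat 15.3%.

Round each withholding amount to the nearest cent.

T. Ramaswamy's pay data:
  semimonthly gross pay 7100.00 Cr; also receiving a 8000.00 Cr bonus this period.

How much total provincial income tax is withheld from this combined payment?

Provincial Income Tax: taxable = 7100.00 Cr
  1046.80 Cr + 25.9% × (7100.00 Cr − 5800.00 Cr) = 1046.80 Cr + 25.9% × 1300.00 Cr = 1383.50 Cr
Supplemental (15.3% flat on bonus): 15.3% × 8000.00 Cr = 1224.00 Cr
Total provincial income tax: 1383.50 Cr + 1224.00 Cr = 2607.50 Cr

2607.50 Cr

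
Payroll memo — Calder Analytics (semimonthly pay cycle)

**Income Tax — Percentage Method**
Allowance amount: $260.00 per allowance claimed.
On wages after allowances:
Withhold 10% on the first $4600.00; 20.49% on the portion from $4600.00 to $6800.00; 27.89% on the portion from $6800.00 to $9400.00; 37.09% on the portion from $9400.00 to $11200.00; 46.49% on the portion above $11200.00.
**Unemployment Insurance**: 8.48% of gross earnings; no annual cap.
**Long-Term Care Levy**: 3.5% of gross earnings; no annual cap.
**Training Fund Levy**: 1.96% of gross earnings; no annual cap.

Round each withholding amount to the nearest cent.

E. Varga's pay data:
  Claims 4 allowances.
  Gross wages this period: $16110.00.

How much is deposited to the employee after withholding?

Income Tax: taxable = $16110.00 − 4×$260.00 = $15070.00
  $2303.54 + 46.49% × ($15070.00 − $11200.00) = $2303.54 + 46.49% × $3870.00 = $4102.70
Unemployment Insurance: 8.48% × $16110.00 = $1366.13
Long-Term Care Levy: 3.5% × $16110.00 = $563.85
Training Fund Levy: 1.96% × $16110.00 = $315.76
Total withheld: $4102.70 + $1366.13 + $563.85 + $315.76 = $6348.44
Net pay: $16110.00 − $6348.44 = $9761.56

$9761.56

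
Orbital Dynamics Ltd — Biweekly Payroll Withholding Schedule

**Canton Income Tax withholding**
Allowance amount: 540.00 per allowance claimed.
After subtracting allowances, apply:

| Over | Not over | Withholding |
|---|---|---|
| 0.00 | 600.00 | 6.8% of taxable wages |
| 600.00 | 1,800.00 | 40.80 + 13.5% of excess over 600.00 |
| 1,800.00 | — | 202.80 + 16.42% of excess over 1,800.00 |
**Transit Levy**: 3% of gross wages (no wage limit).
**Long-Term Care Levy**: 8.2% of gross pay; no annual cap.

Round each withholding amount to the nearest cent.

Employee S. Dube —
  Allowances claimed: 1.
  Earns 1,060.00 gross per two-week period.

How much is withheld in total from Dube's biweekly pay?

154.08

Canton Income Tax: taxable = 1,060.00 − 1×540.00 = 520.00
  6.8% × 520.00 = 35.36
Transit Levy: 3% × 1,060.00 = 31.80
Long-Term Care Levy: 8.2% × 1,060.00 = 86.92
Total: 35.36 + 31.80 + 86.92 = 154.08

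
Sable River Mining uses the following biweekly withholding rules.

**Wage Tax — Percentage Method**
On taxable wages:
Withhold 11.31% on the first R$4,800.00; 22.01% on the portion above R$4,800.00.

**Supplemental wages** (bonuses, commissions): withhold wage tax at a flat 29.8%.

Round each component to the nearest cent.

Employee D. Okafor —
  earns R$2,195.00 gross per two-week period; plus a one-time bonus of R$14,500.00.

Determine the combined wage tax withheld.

Wage Tax: taxable = R$2,195.00
  11.31% × R$2,195.00 = R$248.25
Supplemental (29.8% flat on bonus): 29.8% × R$14,500.00 = R$4,321.00
Total wage tax: R$248.25 + R$4,321.00 = R$4,569.25

R$4,569.25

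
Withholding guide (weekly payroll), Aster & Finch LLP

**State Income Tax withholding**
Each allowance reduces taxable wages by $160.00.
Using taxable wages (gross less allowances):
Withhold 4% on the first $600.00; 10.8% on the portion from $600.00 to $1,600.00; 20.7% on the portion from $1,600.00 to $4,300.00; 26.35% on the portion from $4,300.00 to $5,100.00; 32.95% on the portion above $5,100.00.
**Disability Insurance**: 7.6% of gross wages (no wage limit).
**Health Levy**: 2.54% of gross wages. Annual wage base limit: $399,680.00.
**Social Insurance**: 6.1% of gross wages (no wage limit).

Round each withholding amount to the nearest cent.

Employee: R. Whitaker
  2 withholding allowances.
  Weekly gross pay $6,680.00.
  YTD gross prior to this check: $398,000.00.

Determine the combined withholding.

$2,274.70

State Income Tax: taxable = $6,680.00 − 2×$160.00 = $6,360.00
  $901.70 + 32.95% × ($6,360.00 − $5,100.00) = $901.70 + 32.95% × $1,260.00 = $1,316.87
Disability Insurance: 7.6% × $6,680.00 = $507.68
Health Levy: cap $399,680.00 − YTD $398,000.00 = $1,680.00 subject; 2.54% × $1,680.00 = $42.67
Social Insurance: 6.1% × $6,680.00 = $407.48
Total: $1,316.87 + $507.68 + $42.67 + $407.48 = $2,274.70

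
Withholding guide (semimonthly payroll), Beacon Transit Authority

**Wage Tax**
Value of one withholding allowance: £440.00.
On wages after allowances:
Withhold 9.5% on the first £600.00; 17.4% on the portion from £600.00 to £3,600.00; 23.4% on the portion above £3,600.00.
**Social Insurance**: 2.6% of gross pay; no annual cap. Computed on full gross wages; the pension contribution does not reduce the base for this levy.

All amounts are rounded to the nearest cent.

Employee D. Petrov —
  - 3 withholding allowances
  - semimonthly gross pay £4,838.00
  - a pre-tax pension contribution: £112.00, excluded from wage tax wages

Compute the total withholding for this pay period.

£671.03

Wage Tax: taxable = £4,838.00 − £112.00 − 3×£440.00 = £3,406.00
  £57.00 + 17.4% × (£3,406.00 − £600.00) = £57.00 + 17.4% × £2,806.00 = £545.24
Social Insurance: 2.6% × £4,838.00 = £125.79
Total: £545.24 + £125.79 = £671.03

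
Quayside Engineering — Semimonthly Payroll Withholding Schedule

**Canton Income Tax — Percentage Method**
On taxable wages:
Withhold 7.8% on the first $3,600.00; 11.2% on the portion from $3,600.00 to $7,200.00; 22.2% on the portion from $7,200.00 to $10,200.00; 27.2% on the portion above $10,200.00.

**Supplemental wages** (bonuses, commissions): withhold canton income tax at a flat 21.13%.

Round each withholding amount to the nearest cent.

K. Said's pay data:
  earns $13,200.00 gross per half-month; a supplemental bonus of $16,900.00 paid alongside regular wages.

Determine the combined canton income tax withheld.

Canton Income Tax: taxable = $13,200.00
  $1,350.00 + 27.2% × ($13,200.00 − $10,200.00) = $1,350.00 + 27.2% × $3,000.00 = $2,166.00
Supplemental (21.13% flat on bonus): 21.13% × $16,900.00 = $3,570.97
Total canton income tax: $2,166.00 + $3,570.97 = $5,736.97

$5,736.97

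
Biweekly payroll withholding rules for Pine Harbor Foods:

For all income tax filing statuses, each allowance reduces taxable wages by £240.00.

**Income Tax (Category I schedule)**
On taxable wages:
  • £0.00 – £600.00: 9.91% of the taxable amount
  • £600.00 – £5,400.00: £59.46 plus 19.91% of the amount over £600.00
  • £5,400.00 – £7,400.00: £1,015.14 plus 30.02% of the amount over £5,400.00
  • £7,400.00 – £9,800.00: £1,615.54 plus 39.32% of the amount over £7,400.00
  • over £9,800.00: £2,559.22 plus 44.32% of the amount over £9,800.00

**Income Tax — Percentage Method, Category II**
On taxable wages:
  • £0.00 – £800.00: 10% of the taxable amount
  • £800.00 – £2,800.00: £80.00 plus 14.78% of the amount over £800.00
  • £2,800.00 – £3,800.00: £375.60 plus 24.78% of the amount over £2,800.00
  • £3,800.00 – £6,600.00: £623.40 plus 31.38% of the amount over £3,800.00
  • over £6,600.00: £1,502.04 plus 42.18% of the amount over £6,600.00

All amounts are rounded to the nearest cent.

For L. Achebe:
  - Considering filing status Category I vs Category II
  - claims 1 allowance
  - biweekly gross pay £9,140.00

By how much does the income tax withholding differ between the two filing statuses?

Income Tax (Category I): taxable = £9,140.00 − 1×£240.00 = £8,900.00
  £1,615.54 + 39.32% × (£8,900.00 − £7,400.00) = £1,615.54 + 39.32% × £1,500.00 = £2,205.34
Income Tax (Category II): taxable = £9,140.00 − 1×£240.00 = £8,900.00
  £1,502.04 + 42.18% × (£8,900.00 − £6,600.00) = £1,502.04 + 42.18% × £2,300.00 = £2,472.18
Difference: |£2,205.34 − £2,472.18| = £266.84 (higher under Category II)

£266.84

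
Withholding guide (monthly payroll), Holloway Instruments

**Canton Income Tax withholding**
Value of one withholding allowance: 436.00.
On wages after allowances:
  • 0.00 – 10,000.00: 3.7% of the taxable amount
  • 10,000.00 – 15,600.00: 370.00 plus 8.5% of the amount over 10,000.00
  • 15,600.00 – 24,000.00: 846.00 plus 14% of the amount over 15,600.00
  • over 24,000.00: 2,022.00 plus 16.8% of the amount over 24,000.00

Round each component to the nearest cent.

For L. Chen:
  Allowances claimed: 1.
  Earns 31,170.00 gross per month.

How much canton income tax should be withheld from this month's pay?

3,153.31

Canton Income Tax: taxable = 31,170.00 − 1×436.00 = 30,734.00
  2,022.00 + 16.8% × (30,734.00 − 24,000.00) = 2,022.00 + 16.8% × 6,734.00 = 3,153.31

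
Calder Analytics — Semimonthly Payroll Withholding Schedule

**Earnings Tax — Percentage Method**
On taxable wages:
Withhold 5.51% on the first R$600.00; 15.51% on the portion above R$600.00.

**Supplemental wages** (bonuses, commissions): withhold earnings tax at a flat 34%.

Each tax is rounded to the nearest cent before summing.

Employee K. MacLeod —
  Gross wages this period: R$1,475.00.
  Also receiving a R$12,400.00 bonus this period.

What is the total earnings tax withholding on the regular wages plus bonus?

R$4,384.77

Earnings Tax: taxable = R$1,475.00
  R$33.06 + 15.51% × (R$1,475.00 − R$600.00) = R$33.06 + 15.51% × R$875.00 = R$168.77
Supplemental (34% flat on bonus): 34% × R$12,400.00 = R$4,216.00
Total earnings tax: R$168.77 + R$4,216.00 = R$4,384.77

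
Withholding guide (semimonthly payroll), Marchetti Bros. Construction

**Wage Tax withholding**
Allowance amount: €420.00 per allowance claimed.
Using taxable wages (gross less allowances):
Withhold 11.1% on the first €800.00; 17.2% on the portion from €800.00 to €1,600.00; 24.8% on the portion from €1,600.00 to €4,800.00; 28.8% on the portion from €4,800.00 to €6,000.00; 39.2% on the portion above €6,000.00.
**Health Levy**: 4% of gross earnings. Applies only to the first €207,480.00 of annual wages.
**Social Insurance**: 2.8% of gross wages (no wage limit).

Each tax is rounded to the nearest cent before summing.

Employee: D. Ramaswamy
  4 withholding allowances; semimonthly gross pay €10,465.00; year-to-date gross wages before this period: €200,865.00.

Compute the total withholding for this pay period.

€3,014.94

Wage Tax: taxable = €10,465.00 − 4×€420.00 = €8,785.00
  €1,365.60 + 39.2% × (€8,785.00 − €6,000.00) = €1,365.60 + 39.2% × €2,785.00 = €2,457.32
Health Levy: cap €207,480.00 − YTD €200,865.00 = €6,615.00 subject; 4% × €6,615.00 = €264.60
Social Insurance: 2.8% × €10,465.00 = €293.02
Total: €2,457.32 + €264.60 + €293.02 = €3,014.94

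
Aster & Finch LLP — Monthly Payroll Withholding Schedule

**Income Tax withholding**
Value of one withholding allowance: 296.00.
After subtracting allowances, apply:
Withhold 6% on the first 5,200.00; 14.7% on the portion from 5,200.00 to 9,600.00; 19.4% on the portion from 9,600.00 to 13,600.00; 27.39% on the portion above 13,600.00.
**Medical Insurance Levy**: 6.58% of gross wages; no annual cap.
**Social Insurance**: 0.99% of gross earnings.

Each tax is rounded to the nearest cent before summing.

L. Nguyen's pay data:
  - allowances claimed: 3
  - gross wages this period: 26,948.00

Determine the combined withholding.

Income Tax: taxable = 26,948.00 − 3×296.00 = 26,060.00
  1,734.80 + 27.39% × (26,060.00 − 13,600.00) = 1,734.80 + 27.39% × 12,460.00 = 5,147.59
Medical Insurance Levy: 6.58% × 26,948.00 = 1,773.18
Social Insurance: 0.99% × 26,948.00 = 266.79
Total: 5,147.59 + 1,773.18 + 266.79 = 7,187.56

7,187.56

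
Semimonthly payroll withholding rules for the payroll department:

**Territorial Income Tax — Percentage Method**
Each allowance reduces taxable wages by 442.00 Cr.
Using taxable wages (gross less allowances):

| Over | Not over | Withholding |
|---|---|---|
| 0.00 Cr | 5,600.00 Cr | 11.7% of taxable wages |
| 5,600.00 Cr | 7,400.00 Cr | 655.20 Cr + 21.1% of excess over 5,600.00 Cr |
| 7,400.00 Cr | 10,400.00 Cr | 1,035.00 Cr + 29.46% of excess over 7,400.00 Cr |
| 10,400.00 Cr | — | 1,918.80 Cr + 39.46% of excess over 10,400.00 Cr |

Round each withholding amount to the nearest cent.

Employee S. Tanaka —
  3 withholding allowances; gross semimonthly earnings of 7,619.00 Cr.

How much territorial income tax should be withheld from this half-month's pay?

Territorial Income Tax: taxable = 7,619.00 Cr − 3×442.00 Cr = 6,293.00 Cr
  655.20 Cr + 21.1% × (6,293.00 Cr − 5,600.00 Cr) = 655.20 Cr + 21.1% × 693.00 Cr = 801.42 Cr

801.42 Cr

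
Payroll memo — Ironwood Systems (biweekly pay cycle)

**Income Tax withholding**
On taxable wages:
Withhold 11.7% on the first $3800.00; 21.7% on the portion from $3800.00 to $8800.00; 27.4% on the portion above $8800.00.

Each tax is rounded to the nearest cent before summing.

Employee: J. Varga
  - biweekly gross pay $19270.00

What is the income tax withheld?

$4398.38

Income Tax: taxable = $19270.00
  $1529.60 + 27.4% × ($19270.00 − $8800.00) = $1529.60 + 27.4% × $10470.00 = $4398.38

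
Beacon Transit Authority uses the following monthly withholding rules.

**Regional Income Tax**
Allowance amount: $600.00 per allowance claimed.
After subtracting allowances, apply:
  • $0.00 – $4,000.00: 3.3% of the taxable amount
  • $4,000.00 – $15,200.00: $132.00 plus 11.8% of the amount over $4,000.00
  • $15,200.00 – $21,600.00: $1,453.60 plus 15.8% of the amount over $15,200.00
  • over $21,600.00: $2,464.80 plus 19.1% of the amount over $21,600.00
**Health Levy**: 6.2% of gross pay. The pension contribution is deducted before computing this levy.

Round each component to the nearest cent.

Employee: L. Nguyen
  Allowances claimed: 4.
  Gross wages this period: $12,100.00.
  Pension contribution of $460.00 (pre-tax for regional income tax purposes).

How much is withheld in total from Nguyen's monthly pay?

Regional Income Tax: taxable = $12,100.00 − $460.00 − 4×$600.00 = $9,240.00
  $132.00 + 11.8% × ($9,240.00 − $4,000.00) = $132.00 + 11.8% × $5,240.00 = $750.32
Health Levy: 6.2% × $11,640.00 = $721.68
Total: $750.32 + $721.68 = $1,472.00

$1,472.00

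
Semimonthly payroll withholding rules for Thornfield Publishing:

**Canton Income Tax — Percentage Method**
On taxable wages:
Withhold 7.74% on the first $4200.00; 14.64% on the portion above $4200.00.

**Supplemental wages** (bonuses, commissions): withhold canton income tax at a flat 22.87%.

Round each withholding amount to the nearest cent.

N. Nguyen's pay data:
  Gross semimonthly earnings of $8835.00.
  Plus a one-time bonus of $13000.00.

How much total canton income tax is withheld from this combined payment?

Canton Income Tax: taxable = $8835.00
  $325.08 + 14.64% × ($8835.00 − $4200.00) = $325.08 + 14.64% × $4635.00 = $1003.64
Supplemental (22.87% flat on bonus): 22.87% × $13000.00 = $2973.10
Total canton income tax: $1003.64 + $2973.10 = $3976.74

$3976.74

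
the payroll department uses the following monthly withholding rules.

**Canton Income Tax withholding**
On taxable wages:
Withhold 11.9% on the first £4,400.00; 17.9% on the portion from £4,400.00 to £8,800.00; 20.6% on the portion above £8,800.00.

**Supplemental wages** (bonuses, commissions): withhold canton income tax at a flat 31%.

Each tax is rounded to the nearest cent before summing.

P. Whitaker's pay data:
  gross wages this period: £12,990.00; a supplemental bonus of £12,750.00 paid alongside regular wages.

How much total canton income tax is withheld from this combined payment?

£6,126.84

Canton Income Tax: taxable = £12,990.00
  £1,311.20 + 20.6% × (£12,990.00 − £8,800.00) = £1,311.20 + 20.6% × £4,190.00 = £2,174.34
Supplemental (31% flat on bonus): 31% × £12,750.00 = £3,952.50
Total canton income tax: £2,174.34 + £3,952.50 = £6,126.84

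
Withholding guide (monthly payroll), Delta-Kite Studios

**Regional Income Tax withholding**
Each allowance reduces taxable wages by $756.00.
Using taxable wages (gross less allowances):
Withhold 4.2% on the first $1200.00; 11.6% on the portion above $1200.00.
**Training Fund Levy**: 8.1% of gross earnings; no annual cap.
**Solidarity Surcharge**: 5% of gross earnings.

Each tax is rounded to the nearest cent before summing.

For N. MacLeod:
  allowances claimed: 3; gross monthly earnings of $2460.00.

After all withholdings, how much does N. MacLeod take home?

Regional Income Tax: taxable = $2460.00 − 3×$756.00 = $192.00
  4.2% × $192.00 = $8.06
Training Fund Levy: 8.1% × $2460.00 = $199.26
Solidarity Surcharge: 5% × $2460.00 = $123.00
Total withheld: $8.06 + $199.26 + $123.00 = $330.32
Net pay: $2460.00 − $330.32 = $2129.68

$2129.68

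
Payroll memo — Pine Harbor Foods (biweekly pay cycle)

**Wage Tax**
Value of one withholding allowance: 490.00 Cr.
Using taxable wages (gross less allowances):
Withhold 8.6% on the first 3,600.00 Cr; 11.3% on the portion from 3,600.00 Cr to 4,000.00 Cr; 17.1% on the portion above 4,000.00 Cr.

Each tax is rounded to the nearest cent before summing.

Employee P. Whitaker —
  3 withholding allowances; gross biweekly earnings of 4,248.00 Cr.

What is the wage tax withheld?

238.91 Cr

Wage Tax: taxable = 4,248.00 Cr − 3×490.00 Cr = 2,778.00 Cr
  8.6% × 2,778.00 Cr = 238.91 Cr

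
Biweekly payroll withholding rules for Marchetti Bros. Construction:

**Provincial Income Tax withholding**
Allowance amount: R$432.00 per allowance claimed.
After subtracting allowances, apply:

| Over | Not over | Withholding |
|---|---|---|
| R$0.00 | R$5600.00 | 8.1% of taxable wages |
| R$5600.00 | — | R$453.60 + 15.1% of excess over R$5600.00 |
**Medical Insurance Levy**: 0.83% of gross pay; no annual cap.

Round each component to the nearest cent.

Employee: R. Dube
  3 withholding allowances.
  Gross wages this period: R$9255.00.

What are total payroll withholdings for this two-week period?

R$886.63

Provincial Income Tax: taxable = R$9255.00 − 3×R$432.00 = R$7959.00
  R$453.60 + 15.1% × (R$7959.00 − R$5600.00) = R$453.60 + 15.1% × R$2359.00 = R$809.81
Medical Insurance Levy: 0.83% × R$9255.00 = R$76.82
Total: R$809.81 + R$76.82 = R$886.63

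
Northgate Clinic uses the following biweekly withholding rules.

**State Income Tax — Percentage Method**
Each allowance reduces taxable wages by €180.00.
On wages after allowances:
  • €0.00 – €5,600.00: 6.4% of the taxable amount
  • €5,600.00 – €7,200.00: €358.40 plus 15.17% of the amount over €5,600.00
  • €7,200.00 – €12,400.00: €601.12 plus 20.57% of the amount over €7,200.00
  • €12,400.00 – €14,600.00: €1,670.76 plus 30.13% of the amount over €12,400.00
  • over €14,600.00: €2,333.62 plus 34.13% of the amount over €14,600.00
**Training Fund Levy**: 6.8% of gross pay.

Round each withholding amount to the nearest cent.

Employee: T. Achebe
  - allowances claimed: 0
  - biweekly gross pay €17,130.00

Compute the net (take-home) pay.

€12,768.05

State Income Tax: taxable = €17,130.00
  €2,333.62 + 34.13% × (€17,130.00 − €14,600.00) = €2,333.62 + 34.13% × €2,530.00 = €3,197.11
Training Fund Levy: 6.8% × €17,130.00 = €1,164.84
Total withheld: €3,197.11 + €1,164.84 = €4,361.95
Net pay: €17,130.00 − €4,361.95 = €12,768.05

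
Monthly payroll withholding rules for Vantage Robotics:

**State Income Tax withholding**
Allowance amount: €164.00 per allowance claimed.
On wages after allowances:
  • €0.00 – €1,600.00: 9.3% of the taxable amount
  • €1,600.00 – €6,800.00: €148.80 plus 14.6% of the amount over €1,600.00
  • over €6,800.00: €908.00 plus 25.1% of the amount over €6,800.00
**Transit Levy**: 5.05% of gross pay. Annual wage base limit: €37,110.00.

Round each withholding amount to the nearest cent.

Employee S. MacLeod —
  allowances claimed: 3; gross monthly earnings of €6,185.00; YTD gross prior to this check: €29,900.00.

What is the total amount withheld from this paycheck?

State Income Tax: taxable = €6,185.00 − 3×€164.00 = €5,693.00
  €148.80 + 14.6% × (€5,693.00 − €1,600.00) = €148.80 + 14.6% × €4,093.00 = €746.38
Transit Levy: 5.05% × €6,185.00 = €312.34
Total: €746.38 + €312.34 = €1,058.72

€1,058.72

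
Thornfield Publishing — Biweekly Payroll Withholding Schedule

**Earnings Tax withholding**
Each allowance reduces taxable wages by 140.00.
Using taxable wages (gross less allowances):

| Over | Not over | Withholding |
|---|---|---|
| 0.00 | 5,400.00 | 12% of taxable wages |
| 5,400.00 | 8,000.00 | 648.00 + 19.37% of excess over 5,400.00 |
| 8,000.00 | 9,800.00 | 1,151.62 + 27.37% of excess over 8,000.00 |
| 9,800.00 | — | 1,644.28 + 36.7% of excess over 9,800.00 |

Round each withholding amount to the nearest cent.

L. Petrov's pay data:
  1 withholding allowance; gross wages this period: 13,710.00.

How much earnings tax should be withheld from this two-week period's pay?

3,027.87

Earnings Tax: taxable = 13,710.00 − 1×140.00 = 13,570.00
  1,644.28 + 36.7% × (13,570.00 − 9,800.00) = 1,644.28 + 36.7% × 3,770.00 = 3,027.87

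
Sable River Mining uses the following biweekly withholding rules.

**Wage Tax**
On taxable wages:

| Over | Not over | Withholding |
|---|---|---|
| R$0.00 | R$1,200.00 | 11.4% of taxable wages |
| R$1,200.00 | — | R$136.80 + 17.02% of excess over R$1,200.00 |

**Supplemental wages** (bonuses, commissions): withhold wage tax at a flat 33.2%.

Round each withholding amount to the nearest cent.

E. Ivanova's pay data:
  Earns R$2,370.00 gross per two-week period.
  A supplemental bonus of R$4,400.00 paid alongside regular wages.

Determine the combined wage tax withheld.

Wage Tax: taxable = R$2,370.00
  R$136.80 + 17.02% × (R$2,370.00 − R$1,200.00) = R$136.80 + 17.02% × R$1,170.00 = R$335.93
Supplemental (33.2% flat on bonus): 33.2% × R$4,400.00 = R$1,460.80
Total wage tax: R$335.93 + R$1,460.80 = R$1,796.73

R$1,796.73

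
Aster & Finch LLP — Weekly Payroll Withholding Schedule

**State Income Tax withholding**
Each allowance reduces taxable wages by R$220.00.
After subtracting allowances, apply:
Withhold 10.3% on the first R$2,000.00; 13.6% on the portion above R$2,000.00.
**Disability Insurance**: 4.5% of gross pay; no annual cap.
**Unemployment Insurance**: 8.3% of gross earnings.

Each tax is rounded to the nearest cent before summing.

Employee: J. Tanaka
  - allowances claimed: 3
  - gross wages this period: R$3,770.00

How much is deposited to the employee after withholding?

R$2,930.48

State Income Tax: taxable = R$3,770.00 − 3×R$220.00 = R$3,110.00
  R$206.00 + 13.6% × (R$3,110.00 − R$2,000.00) = R$206.00 + 13.6% × R$1,110.00 = R$356.96
Disability Insurance: 4.5% × R$3,770.00 = R$169.65
Unemployment Insurance: 8.3% × R$3,770.00 = R$312.91
Total withheld: R$356.96 + R$169.65 + R$312.91 = R$839.52
Net pay: R$3,770.00 − R$839.52 = R$2,930.48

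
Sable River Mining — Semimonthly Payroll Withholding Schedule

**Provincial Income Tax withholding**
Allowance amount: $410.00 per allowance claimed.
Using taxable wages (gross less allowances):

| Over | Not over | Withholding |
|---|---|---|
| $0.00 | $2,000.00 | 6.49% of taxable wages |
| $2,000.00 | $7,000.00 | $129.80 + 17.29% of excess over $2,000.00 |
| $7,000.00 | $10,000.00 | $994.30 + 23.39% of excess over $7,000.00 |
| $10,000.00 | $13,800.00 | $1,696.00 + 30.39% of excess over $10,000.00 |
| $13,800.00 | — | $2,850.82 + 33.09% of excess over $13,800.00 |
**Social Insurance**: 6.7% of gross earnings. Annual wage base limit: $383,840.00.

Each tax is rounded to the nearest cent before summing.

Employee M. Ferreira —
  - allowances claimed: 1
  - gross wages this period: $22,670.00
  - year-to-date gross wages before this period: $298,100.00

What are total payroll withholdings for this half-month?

$7,169.12

Provincial Income Tax: taxable = $22,670.00 − 1×$410.00 = $22,260.00
  $2,850.82 + 33.09% × ($22,260.00 − $13,800.00) = $2,850.82 + 33.09% × $8,460.00 = $5,650.23
Social Insurance: 6.7% × $22,670.00 = $1,518.89
Total: $5,650.23 + $1,518.89 = $7,169.12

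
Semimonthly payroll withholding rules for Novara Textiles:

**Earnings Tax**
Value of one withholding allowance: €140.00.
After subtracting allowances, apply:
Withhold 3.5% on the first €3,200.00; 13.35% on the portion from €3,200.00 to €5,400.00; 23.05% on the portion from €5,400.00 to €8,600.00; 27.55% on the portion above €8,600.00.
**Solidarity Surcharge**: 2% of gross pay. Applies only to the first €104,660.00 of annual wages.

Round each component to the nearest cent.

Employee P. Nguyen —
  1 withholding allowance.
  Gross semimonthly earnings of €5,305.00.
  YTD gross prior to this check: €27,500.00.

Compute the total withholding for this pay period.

Earnings Tax: taxable = €5,305.00 − 1×€140.00 = €5,165.00
  €112.00 + 13.35% × (€5,165.00 − €3,200.00) = €112.00 + 13.35% × €1,965.00 = €374.33
Solidarity Surcharge: 2% × €5,305.00 = €106.10
Total: €374.33 + €106.10 = €480.43

€480.43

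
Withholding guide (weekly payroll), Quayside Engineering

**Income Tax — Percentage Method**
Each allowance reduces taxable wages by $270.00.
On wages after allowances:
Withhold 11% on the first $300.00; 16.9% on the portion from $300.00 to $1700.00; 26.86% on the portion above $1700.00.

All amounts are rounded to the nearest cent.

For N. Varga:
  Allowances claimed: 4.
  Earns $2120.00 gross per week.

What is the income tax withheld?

$158.06

Income Tax: taxable = $2120.00 − 4×$270.00 = $1040.00
  $33.00 + 16.9% × ($1040.00 − $300.00) = $33.00 + 16.9% × $740.00 = $158.06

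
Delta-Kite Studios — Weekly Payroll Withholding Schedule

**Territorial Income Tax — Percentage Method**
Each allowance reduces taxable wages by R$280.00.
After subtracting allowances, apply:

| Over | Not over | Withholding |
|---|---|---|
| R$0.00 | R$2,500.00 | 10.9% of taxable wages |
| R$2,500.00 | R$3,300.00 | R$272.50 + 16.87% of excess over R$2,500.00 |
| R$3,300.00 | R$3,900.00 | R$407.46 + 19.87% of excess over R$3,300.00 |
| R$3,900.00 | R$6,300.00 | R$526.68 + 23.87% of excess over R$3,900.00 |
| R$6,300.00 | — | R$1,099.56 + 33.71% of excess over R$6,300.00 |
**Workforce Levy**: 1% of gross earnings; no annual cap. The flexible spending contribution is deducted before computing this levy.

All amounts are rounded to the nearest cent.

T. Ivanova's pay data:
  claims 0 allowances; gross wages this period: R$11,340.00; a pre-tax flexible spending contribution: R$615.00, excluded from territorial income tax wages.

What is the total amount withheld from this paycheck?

R$2,698.48

Territorial Income Tax: taxable = R$11,340.00 − R$615.00 = R$10,725.00
  R$1,099.56 + 33.71% × (R$10,725.00 − R$6,300.00) = R$1,099.56 + 33.71% × R$4,425.00 = R$2,591.23
Workforce Levy: 1% × R$10,725.00 = R$107.25
Total: R$2,591.23 + R$107.25 = R$2,698.48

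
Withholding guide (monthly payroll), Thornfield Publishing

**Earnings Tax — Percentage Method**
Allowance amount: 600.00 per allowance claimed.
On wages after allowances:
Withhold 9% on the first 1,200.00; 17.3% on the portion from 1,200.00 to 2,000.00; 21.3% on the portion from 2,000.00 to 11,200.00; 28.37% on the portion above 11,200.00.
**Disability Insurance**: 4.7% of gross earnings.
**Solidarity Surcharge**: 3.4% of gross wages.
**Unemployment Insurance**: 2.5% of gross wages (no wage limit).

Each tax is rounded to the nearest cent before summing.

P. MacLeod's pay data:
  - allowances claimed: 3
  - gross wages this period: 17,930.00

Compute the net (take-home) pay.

Earnings Tax: taxable = 17,930.00 − 3×600.00 = 16,130.00
  2,206.00 + 28.37% × (16,130.00 − 11,200.00) = 2,206.00 + 28.37% × 4,930.00 = 3,604.64
Disability Insurance: 4.7% × 17,930.00 = 842.71
Solidarity Surcharge: 3.4% × 17,930.00 = 609.62
Unemployment Insurance: 2.5% × 17,930.00 = 448.25
Total withheld: 3,604.64 + 842.71 + 609.62 + 448.25 = 5,505.22
Net pay: 17,930.00 − 5,505.22 = 12,424.78

12,424.78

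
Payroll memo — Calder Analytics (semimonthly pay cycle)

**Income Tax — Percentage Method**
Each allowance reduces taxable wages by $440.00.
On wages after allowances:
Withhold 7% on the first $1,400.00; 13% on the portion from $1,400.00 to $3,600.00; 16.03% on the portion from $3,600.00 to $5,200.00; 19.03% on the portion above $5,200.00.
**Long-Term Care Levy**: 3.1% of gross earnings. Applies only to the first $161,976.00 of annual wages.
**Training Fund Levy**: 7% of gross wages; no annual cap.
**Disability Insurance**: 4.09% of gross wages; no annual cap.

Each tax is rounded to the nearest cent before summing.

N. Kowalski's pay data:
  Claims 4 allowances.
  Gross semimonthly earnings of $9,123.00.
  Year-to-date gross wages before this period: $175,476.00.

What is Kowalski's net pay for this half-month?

Income Tax: taxable = $9,123.00 − 4×$440.00 = $7,363.00
  $640.48 + 19.03% × ($7,363.00 − $5,200.00) = $640.48 + 19.03% × $2,163.00 = $1,052.10
Long-Term Care Levy: YTD $175,476.00 ≥ cap $161,976.00 → $0.00
Training Fund Levy: 7% × $9,123.00 = $638.61
Disability Insurance: 4.09% × $9,123.00 = $373.13
Total withheld: $1,052.10 + $0.00 + $638.61 + $373.13 = $2,063.84
Net pay: $9,123.00 − $2,063.84 = $7,059.16

$7,059.16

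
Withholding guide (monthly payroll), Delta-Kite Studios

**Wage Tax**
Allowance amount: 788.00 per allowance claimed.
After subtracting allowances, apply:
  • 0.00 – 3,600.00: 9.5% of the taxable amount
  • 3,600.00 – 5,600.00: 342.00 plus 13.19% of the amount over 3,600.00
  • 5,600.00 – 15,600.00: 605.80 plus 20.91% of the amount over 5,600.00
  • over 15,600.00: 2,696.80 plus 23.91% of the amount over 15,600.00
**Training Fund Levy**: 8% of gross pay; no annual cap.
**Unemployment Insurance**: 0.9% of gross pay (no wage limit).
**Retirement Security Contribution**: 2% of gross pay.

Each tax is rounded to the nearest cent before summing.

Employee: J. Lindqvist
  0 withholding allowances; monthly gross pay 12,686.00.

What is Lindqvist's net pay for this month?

Wage Tax: taxable = 12,686.00
  605.80 + 20.91% × (12,686.00 − 5,600.00) = 605.80 + 20.91% × 7,086.00 = 2,087.48
Training Fund Levy: 8% × 12,686.00 = 1,014.88
Unemployment Insurance: 0.9% × 12,686.00 = 114.17
Retirement Security Contribution: 2% × 12,686.00 = 253.72
Total withheld: 2,087.48 + 1,014.88 + 114.17 + 253.72 = 3,470.25
Net pay: 12,686.00 − 3,470.25 = 9,215.75

9,215.75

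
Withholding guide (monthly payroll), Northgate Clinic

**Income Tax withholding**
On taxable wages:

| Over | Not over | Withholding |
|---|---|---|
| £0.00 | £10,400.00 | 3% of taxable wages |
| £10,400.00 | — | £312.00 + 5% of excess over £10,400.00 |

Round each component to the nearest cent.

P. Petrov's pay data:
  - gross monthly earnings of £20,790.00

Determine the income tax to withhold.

Income Tax: taxable = £20,790.00
  £312.00 + 5% × (£20,790.00 − £10,400.00) = £312.00 + 5% × £10,390.00 = £831.50

£831.50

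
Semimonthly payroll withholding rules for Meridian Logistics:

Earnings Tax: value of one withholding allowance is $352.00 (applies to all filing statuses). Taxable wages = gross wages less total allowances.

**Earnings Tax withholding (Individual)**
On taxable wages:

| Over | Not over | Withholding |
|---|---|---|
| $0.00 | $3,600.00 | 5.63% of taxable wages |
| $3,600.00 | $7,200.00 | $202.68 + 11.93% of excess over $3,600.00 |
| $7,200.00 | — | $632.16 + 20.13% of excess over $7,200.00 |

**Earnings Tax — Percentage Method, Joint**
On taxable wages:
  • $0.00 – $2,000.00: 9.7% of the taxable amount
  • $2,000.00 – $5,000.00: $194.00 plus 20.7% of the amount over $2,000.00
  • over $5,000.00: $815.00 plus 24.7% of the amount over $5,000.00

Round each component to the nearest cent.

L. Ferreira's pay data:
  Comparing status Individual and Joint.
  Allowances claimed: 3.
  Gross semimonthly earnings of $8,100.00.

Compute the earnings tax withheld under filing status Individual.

Earnings Tax (Individual): taxable = $8,100.00 − 3×$352.00 = $7,044.00
  $202.68 + 11.93% × ($7,044.00 − $3,600.00) = $202.68 + 11.93% × $3,444.00 = $613.55

$613.55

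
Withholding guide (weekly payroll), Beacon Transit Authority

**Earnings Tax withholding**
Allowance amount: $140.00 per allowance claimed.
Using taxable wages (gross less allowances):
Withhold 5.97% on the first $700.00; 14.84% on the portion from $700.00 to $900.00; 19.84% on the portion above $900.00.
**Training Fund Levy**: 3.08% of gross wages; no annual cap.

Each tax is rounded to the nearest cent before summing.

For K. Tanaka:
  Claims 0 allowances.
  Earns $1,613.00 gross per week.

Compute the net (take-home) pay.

Earnings Tax: taxable = $1,613.00
  $71.47 + 19.84% × ($1,613.00 − $900.00) = $71.47 + 19.84% × $713.00 = $212.93
Training Fund Levy: 3.08% × $1,613.00 = $49.68
Total withheld: $212.93 + $49.68 = $262.61
Net pay: $1,613.00 − $262.61 = $1,350.39

$1,350.39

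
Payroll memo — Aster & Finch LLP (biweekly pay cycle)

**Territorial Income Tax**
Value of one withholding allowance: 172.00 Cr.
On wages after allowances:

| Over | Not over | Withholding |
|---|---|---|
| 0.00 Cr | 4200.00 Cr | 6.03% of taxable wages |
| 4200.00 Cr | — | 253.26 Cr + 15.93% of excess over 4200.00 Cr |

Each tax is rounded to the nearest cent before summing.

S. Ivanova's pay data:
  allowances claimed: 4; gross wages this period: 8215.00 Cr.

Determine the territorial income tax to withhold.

783.25 Cr

Territorial Income Tax: taxable = 8215.00 Cr − 4×172.00 Cr = 7527.00 Cr
  253.26 Cr + 15.93% × (7527.00 Cr − 4200.00 Cr) = 253.26 Cr + 15.93% × 3327.00 Cr = 783.25 Cr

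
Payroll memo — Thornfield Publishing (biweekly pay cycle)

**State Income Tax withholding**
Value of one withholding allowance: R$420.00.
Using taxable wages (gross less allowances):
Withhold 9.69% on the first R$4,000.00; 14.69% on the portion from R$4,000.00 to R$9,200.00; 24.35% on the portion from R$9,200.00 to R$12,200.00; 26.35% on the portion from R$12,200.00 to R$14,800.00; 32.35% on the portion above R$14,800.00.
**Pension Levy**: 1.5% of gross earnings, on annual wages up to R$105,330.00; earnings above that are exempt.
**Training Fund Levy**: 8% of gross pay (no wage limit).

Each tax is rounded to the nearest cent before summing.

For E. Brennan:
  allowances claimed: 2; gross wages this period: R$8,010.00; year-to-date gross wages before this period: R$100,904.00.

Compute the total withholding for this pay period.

State Income Tax: taxable = R$8,010.00 − 2×R$420.00 = R$7,170.00
  R$387.60 + 14.69% × (R$7,170.00 − R$4,000.00) = R$387.60 + 14.69% × R$3,170.00 = R$853.27
Pension Levy: cap R$105,330.00 − YTD R$100,904.00 = R$4,426.00 subject; 1.5% × R$4,426.00 = R$66.39
Training Fund Levy: 8% × R$8,010.00 = R$640.80
Total: R$853.27 + R$66.39 + R$640.80 = R$1,560.46

R$1,560.46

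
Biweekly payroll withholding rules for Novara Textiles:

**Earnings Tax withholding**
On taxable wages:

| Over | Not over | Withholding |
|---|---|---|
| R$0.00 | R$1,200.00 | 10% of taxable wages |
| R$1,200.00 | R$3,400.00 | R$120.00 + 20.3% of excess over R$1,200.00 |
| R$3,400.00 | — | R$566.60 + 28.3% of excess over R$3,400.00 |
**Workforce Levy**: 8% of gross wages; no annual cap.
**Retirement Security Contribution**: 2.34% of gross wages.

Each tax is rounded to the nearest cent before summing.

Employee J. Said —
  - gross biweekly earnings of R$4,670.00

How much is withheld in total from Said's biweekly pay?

Earnings Tax: taxable = R$4,670.00
  R$566.60 + 28.3% × (R$4,670.00 − R$3,400.00) = R$566.60 + 28.3% × R$1,270.00 = R$926.01
Workforce Levy: 8% × R$4,670.00 = R$373.60
Retirement Security Contribution: 2.34% × R$4,670.00 = R$109.28
Total: R$926.01 + R$373.60 + R$109.28 = R$1,408.89

R$1,408.89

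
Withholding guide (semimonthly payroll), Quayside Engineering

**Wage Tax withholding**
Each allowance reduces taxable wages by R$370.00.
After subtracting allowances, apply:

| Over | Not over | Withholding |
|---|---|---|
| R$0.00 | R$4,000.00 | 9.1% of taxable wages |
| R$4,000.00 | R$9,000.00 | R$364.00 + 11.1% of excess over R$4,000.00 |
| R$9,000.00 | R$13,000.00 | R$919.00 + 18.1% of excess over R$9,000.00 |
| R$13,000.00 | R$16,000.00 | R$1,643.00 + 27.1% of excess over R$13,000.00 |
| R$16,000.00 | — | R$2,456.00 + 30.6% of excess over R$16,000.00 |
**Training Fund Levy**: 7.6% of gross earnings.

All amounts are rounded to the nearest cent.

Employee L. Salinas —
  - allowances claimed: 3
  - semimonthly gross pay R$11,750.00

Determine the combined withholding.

Wage Tax: taxable = R$11,750.00 − 3×R$370.00 = R$10,640.00
  R$919.00 + 18.1% × (R$10,640.00 − R$9,000.00) = R$919.00 + 18.1% × R$1,640.00 = R$1,215.84
Training Fund Levy: 7.6% × R$11,750.00 = R$893.00
Total: R$1,215.84 + R$893.00 = R$2,108.84

R$2,108.84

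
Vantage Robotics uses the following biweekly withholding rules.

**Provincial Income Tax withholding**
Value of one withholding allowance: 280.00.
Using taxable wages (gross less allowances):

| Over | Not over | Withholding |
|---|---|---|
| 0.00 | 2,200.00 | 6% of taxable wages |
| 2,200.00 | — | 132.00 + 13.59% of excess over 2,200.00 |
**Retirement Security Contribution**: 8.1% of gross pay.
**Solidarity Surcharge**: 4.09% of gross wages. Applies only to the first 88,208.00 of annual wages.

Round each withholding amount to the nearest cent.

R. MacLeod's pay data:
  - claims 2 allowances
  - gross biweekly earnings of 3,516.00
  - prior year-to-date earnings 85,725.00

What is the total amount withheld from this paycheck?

Provincial Income Tax: taxable = 3,516.00 − 2×280.00 = 2,956.00
  132.00 + 13.59% × (2,956.00 − 2,200.00) = 132.00 + 13.59% × 756.00 = 234.74
Retirement Security Contribution: 8.1% × 3,516.00 = 284.80
Solidarity Surcharge: cap 88,208.00 − YTD 85,725.00 = 2,483.00 subject; 4.09% × 2,483.00 = 101.55
Total: 234.74 + 284.80 + 101.55 = 621.09

621.09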